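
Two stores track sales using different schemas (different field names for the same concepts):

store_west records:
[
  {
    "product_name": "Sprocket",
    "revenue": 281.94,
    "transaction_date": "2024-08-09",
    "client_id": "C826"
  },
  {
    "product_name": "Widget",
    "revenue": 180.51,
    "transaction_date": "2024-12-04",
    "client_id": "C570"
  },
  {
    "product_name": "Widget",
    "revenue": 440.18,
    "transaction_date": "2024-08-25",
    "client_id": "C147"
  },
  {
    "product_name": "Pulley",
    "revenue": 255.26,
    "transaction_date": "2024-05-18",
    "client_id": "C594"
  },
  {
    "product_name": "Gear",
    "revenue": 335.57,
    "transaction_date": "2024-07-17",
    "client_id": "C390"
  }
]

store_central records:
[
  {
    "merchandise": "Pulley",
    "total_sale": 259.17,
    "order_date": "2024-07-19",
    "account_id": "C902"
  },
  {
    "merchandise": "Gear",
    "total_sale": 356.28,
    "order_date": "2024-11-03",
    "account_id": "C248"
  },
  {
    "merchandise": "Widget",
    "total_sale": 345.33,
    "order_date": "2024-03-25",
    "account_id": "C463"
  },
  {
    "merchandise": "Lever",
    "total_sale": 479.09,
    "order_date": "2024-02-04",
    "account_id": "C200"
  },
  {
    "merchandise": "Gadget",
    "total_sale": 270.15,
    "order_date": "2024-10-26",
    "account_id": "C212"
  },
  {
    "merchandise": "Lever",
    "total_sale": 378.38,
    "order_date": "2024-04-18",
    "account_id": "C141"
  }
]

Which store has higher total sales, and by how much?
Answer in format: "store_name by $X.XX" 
store_central by $594.94

Schema mapping: "revenue" (store_west) = "total_sale" (store_central) = sale amount

Total for store_west: 1493.46
Total for store_central: 2088.40

Difference: |1493.46 - 2088.40| = 594.94
store_central has higher sales by $594.94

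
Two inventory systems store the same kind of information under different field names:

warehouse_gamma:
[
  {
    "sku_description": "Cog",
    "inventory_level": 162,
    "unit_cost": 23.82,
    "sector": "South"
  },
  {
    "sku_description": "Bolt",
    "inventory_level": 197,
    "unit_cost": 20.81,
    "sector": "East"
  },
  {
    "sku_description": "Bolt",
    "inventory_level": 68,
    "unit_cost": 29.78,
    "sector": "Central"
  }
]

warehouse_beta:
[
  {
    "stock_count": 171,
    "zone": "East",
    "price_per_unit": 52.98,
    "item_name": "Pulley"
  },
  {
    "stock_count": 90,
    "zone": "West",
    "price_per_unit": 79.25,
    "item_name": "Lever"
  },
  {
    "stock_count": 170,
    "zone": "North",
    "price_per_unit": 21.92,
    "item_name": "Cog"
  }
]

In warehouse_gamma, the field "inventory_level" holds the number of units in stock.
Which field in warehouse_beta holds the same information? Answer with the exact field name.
stock_count

In warehouse_gamma, "inventory_level" holds the number of units in stock.
The fields in warehouse_beta are: "stock_count", "zone", "price_per_unit", "item_name".
"stock_count" is the match: the name refers to the same concept and its values are whole-number counts (e.g. 171, 90).
The other fields ("zone", "price_per_unit", "item_name") hold different kinds of data.

So "inventory_level" in warehouse_gamma corresponds to "stock_count" in warehouse_beta.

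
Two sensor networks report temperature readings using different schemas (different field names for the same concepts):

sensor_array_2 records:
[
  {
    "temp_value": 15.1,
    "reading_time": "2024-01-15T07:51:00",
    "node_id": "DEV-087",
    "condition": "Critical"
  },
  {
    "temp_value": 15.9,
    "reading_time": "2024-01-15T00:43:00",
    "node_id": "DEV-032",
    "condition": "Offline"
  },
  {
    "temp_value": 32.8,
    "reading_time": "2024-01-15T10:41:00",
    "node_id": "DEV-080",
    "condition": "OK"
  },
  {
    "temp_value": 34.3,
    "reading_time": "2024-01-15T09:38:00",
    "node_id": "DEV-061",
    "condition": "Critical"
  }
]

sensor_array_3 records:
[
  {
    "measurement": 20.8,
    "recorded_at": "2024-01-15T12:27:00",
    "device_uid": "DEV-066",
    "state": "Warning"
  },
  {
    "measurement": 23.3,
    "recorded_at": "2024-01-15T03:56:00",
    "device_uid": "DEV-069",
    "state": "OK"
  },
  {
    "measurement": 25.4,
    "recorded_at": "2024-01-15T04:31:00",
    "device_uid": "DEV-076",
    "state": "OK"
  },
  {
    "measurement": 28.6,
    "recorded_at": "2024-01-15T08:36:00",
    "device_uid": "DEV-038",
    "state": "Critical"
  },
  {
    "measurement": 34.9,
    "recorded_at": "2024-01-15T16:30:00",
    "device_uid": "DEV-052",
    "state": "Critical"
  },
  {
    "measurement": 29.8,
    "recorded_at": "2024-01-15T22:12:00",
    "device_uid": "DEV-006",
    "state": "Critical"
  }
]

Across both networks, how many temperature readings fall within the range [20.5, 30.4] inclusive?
5

Schema mapping: "temp_value" (sensor_array_2) = "measurement" (sensor_array_3) = temperature

Readings in [20.5, 30.4] from sensor_array_2: 0
Readings in [20.5, 30.4] from sensor_array_3: 5

Total count: 0 + 5 = 5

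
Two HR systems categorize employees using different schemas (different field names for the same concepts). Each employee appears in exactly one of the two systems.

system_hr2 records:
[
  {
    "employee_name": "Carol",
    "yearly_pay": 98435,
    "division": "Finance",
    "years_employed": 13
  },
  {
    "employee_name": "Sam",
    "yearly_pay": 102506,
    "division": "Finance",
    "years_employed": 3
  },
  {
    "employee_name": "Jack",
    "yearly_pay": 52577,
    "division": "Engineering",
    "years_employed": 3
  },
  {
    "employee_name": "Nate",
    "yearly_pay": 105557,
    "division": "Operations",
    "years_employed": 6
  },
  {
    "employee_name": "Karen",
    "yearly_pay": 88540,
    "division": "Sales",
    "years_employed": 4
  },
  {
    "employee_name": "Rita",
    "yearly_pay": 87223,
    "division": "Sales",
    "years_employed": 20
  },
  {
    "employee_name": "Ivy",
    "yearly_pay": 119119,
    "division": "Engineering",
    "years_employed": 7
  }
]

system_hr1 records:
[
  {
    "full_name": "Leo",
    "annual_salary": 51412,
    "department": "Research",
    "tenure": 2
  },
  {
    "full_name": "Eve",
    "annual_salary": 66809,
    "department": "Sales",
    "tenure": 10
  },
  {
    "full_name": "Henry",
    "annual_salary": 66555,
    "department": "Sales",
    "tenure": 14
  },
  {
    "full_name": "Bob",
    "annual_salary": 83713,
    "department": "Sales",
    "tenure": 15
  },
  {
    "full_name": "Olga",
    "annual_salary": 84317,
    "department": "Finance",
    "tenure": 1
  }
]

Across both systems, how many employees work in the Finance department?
3

Schema mapping: "division" (system_hr2) = "department" (system_hr1) = department

Finance employees in system_hr2: 2
Finance employees in system_hr1: 1

Total in Finance: 2 + 1 = 3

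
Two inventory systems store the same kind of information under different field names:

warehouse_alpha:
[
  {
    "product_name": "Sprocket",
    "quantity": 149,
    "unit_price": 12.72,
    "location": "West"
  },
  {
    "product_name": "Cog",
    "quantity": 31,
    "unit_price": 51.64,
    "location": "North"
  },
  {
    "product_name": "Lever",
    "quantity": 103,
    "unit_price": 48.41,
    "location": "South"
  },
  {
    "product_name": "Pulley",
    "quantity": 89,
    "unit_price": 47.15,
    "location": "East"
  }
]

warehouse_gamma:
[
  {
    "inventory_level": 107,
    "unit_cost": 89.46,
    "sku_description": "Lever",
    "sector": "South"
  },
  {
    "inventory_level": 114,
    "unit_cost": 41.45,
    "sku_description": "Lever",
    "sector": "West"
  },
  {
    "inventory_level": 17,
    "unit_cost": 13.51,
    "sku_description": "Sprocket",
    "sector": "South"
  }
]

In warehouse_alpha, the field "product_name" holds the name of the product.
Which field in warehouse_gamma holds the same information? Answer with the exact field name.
sku_description

In warehouse_alpha, "product_name" holds the name of the product.
The fields in warehouse_gamma are: "inventory_level", "unit_cost", "sku_description", "sector".
"sku_description" is the match: the name refers to the same concept and its values are product-name strings (e.g. 'Lever', 'Sprocket').
The other fields ("inventory_level", "unit_cost", "sector") hold different kinds of data.

So "product_name" in warehouse_alpha corresponds to "sku_description" in warehouse_gamma.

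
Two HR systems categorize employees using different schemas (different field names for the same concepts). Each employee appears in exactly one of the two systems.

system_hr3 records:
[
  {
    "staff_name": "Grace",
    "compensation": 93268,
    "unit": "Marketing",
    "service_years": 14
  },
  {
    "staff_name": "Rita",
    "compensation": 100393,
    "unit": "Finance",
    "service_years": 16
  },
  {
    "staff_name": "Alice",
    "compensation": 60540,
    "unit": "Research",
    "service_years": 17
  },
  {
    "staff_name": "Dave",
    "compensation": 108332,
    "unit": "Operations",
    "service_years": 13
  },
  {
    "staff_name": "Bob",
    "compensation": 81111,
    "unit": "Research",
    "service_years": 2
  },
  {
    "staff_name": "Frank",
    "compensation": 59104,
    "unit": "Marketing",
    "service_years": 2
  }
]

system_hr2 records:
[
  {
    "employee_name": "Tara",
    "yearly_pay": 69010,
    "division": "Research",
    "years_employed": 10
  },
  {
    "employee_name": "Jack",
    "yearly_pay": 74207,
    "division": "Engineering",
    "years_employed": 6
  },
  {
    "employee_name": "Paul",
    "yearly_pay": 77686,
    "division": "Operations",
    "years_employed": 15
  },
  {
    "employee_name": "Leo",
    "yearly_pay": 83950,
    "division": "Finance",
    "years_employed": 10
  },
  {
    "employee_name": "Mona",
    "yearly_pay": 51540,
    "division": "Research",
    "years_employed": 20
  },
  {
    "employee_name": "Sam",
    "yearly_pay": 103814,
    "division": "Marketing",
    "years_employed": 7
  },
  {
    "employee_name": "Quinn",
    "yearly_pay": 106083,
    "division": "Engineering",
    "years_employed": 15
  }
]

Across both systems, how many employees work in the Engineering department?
2

Schema mapping: "unit" (system_hr3) = "division" (system_hr2) = department

Engineering employees in system_hr3: 0
Engineering employees in system_hr2: 2

Total in Engineering: 0 + 2 = 2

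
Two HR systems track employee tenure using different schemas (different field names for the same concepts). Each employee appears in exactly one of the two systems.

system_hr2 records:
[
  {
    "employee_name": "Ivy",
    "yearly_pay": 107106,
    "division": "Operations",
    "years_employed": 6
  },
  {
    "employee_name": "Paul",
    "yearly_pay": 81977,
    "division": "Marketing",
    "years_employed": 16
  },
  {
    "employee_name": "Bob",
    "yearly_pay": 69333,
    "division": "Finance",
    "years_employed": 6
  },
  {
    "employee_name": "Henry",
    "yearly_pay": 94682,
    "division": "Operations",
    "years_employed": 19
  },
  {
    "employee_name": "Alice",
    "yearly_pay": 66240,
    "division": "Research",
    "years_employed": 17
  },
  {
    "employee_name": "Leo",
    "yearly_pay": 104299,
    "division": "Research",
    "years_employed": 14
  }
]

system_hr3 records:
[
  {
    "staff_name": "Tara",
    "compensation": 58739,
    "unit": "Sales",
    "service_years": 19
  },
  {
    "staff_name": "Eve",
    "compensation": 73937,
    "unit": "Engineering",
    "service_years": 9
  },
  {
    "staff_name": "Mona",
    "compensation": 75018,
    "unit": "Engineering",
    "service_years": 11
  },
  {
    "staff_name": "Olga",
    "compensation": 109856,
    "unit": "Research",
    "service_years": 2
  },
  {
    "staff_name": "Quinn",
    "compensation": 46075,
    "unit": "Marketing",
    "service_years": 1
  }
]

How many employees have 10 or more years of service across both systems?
6

Reconcile schemas: "years_employed" (system_hr2) = "service_years" (system_hr3) = years of service

From system_hr2: 4 employees with >= 10 years
From system_hr3: 2 employees with >= 10 years

Total: 4 + 2 = 6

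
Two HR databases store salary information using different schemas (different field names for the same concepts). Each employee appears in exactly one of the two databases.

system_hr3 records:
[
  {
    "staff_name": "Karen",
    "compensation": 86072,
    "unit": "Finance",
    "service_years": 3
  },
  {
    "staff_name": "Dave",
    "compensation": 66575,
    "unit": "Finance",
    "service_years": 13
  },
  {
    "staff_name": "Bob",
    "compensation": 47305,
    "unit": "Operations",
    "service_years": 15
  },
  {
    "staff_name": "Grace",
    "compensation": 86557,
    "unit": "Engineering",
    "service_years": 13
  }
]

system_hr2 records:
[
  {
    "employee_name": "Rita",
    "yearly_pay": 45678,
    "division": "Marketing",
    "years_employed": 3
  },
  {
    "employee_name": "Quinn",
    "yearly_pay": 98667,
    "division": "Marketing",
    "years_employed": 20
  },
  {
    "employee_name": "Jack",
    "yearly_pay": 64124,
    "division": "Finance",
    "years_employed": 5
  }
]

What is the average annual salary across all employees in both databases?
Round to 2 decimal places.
70711.14

Schema mapping: "compensation" (system_hr3) = "yearly_pay" (system_hr2) = annual salary

All salaries: [86072, 66575, 47305, 86557, 45678, 98667, 64124]
Sum: 494978
Count: 7
Average: 494978 / 7 = 70711.14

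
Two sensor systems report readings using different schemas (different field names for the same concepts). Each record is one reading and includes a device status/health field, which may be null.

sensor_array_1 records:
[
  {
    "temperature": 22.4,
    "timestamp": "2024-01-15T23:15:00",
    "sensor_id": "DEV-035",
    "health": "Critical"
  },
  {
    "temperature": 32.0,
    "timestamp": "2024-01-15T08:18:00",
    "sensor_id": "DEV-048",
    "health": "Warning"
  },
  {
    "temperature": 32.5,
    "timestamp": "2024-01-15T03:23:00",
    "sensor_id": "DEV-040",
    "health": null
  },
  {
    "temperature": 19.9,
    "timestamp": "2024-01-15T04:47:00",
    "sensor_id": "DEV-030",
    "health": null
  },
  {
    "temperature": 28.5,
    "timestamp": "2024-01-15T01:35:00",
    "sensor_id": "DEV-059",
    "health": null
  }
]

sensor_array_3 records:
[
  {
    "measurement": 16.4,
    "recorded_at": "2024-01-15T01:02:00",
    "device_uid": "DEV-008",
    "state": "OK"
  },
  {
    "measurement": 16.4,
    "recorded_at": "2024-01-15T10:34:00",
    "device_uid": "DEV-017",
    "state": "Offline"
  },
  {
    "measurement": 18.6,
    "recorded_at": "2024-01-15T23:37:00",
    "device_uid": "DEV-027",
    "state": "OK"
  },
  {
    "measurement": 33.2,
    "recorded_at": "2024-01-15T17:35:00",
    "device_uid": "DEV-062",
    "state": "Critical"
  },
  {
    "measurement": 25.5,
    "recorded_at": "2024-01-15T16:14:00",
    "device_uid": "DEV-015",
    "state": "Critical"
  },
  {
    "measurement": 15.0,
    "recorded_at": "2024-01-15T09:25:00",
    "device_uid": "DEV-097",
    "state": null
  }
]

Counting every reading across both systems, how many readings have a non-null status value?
7

Schema mapping: "health" (sensor_array_1) = "state" (sensor_array_3) = status

Non-null in sensor_array_1: 2
Non-null in sensor_array_3: 5

Total non-null: 2 + 5 = 7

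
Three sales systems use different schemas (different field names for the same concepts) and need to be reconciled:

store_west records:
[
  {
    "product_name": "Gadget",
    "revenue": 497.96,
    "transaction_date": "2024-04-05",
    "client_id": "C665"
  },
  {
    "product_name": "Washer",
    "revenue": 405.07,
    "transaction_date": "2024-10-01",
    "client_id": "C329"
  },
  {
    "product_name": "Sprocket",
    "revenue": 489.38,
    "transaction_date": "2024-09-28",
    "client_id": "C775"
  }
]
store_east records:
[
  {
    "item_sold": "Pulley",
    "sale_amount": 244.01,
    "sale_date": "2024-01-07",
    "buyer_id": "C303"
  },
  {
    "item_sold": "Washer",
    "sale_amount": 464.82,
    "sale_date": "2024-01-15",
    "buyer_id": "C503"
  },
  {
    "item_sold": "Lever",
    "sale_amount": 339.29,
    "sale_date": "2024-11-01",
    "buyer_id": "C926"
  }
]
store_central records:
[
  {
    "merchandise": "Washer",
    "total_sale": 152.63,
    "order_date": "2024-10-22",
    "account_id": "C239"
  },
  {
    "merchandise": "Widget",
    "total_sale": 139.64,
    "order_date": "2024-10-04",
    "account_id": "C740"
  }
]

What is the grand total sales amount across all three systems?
2732.8

Schema reconciliation - all amount fields map to sale amount:

store_west (revenue): 1392.41
store_east (sale_amount): 1048.12
store_central (total_sale): 292.27

Grand total: 2732.8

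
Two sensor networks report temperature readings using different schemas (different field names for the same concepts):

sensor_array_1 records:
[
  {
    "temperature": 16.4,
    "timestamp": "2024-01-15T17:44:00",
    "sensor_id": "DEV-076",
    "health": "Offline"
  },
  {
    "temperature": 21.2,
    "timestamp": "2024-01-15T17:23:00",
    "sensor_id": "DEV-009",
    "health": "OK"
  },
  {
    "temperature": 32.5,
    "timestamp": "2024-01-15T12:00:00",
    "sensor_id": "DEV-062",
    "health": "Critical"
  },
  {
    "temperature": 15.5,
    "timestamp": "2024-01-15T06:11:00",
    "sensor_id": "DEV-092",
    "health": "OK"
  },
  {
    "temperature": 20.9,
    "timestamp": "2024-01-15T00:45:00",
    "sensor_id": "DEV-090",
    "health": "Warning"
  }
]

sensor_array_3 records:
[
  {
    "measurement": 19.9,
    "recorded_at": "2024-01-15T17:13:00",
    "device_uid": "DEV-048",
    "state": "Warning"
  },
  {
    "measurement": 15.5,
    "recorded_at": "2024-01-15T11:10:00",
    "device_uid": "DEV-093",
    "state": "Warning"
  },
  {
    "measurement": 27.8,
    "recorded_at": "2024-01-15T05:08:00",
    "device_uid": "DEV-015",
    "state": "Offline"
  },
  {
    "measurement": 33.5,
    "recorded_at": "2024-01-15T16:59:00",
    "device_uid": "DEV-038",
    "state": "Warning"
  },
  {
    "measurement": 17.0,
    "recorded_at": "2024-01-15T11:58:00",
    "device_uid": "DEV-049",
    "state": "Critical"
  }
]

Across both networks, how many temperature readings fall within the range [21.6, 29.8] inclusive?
1

Schema mapping: "temperature" (sensor_array_1) = "measurement" (sensor_array_3) = temperature

Readings in [21.6, 29.8] from sensor_array_1: 0
Readings in [21.6, 29.8] from sensor_array_3: 1

Total count: 0 + 1 = 1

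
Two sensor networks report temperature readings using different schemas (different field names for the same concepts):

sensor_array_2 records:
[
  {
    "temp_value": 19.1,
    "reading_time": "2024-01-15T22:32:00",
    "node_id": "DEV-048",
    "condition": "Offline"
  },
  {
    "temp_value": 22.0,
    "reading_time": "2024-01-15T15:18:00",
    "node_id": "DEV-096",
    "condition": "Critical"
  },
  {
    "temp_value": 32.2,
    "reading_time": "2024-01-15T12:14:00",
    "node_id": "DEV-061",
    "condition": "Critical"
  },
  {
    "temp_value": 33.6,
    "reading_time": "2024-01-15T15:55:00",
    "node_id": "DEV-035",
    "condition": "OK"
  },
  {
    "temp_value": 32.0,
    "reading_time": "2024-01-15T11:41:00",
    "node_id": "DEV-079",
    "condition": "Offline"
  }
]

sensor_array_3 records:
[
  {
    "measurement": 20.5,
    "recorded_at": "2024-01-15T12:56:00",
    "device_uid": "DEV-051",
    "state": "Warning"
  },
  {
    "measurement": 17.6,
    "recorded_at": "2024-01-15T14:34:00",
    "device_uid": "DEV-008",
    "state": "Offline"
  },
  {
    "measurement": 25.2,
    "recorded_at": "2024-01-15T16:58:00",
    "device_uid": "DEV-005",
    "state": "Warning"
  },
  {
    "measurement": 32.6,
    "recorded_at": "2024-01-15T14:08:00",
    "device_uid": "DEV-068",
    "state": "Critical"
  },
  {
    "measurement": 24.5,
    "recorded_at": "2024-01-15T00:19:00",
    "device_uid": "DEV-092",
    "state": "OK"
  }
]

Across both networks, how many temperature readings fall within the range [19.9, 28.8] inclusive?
4

Schema mapping: "temp_value" (sensor_array_2) = "measurement" (sensor_array_3) = temperature

Readings in [19.9, 28.8] from sensor_array_2: 1
Readings in [19.9, 28.8] from sensor_array_3: 3

Total count: 1 + 3 = 4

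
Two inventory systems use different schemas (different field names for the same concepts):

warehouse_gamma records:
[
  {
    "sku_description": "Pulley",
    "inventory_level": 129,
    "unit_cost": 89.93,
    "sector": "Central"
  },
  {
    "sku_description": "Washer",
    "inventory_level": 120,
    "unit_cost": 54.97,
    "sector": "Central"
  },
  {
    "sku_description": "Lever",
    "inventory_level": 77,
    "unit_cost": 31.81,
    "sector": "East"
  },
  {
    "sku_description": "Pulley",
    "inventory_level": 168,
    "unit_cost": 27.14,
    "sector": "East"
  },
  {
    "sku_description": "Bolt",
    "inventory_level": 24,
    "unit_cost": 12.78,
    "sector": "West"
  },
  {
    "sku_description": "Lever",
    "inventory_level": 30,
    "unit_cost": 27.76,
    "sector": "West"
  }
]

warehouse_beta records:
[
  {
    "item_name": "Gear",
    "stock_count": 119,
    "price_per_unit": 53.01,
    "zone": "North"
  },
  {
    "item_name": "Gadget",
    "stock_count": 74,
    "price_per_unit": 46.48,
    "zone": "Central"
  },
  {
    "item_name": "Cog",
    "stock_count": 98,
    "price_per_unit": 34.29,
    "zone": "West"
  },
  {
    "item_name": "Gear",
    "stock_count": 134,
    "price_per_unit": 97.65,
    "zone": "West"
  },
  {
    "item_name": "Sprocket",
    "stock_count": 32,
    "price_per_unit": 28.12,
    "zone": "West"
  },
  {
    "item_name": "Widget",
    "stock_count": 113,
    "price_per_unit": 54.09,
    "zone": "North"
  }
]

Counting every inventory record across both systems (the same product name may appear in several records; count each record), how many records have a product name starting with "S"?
1

Schema mapping: "sku_description" (warehouse_gamma) = "item_name" (warehouse_beta) = product name

Records with product name starting with "S" in warehouse_gamma: 0
Records with product name starting with "S" in warehouse_beta: 1

Total: 0 + 1 = 1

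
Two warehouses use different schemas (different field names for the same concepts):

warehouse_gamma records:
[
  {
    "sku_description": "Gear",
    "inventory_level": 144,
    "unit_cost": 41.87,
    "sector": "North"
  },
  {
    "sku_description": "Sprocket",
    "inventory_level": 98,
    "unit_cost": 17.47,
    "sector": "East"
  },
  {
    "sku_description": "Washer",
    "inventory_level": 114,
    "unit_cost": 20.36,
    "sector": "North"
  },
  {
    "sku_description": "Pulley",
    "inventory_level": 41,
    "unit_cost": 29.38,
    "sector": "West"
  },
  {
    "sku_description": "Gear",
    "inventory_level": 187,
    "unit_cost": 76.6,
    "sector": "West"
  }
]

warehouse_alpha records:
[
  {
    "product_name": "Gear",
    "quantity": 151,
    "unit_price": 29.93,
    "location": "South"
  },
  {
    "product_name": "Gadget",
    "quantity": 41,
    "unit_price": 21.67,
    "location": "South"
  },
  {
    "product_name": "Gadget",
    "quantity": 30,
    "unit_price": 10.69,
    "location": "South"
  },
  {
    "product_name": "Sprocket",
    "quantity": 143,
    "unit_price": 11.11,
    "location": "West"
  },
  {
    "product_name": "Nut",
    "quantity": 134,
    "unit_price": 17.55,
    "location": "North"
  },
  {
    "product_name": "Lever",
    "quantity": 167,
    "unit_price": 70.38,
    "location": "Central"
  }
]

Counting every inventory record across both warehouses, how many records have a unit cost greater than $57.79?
2

Schema mapping: "unit_cost" (warehouse_gamma) = "unit_price" (warehouse_alpha) = unit cost

Records > $57.79 in warehouse_gamma: 1
Records > $57.79 in warehouse_alpha: 1

Total count: 1 + 1 = 2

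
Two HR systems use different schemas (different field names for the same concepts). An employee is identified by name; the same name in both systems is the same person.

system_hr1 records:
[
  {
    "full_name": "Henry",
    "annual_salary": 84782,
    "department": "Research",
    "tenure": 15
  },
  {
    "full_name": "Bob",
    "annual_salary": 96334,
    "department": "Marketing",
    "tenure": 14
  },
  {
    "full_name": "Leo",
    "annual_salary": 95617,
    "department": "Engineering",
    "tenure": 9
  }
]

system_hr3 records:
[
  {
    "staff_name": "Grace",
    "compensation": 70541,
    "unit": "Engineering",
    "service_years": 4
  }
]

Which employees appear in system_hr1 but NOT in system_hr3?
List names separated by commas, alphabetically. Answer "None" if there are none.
Bob, Henry, Leo

Schema mapping: "full_name" (system_hr1) = "staff_name" (system_hr3) = employee name

Names in system_hr1: ['Bob', 'Henry', 'Leo']
Names in system_hr3: ['Grace']

In system_hr1 but not system_hr3: ['Bob', 'Henry', 'Leo']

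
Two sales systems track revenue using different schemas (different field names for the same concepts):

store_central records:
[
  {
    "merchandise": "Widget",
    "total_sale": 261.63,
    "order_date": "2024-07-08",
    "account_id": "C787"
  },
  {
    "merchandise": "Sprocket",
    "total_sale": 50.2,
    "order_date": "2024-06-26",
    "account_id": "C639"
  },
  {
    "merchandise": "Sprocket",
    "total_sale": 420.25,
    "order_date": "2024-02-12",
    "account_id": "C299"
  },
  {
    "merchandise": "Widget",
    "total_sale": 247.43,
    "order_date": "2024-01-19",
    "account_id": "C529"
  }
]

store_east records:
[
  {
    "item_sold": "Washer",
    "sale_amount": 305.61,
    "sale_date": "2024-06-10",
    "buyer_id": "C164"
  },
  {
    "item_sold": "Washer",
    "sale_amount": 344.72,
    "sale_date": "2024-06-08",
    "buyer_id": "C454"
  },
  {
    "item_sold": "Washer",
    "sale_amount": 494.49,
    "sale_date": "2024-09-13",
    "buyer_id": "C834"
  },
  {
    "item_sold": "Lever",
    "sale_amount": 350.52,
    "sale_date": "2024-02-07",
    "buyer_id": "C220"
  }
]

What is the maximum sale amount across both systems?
494.49

Reconcile: "total_sale" (store_central) = "sale_amount" (store_east) = sale amount

Maximum in store_central: 420.25
Maximum in store_east: 494.49

Overall maximum: max(420.25, 494.49) = 494.49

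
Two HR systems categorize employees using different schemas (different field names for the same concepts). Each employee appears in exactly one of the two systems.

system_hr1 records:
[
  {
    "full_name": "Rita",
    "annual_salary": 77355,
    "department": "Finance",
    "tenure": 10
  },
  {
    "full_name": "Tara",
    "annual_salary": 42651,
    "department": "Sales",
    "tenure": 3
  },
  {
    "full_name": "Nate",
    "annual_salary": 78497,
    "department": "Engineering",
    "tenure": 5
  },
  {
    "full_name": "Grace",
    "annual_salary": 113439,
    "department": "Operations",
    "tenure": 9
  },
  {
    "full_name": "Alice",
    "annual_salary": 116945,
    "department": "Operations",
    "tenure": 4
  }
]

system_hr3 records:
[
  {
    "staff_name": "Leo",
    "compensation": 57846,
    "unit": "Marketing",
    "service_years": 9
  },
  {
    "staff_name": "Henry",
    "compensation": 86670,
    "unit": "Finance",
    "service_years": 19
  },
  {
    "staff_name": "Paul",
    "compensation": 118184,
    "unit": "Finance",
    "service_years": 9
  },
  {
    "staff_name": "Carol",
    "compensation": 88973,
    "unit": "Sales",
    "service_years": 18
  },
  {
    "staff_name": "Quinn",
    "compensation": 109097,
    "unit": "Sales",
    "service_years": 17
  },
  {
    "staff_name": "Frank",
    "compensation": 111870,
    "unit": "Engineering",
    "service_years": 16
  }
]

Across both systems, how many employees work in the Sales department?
3

Schema mapping: "department" (system_hr1) = "unit" (system_hr3) = department

Sales employees in system_hr1: 1
Sales employees in system_hr3: 2

Total in Sales: 1 + 2 = 3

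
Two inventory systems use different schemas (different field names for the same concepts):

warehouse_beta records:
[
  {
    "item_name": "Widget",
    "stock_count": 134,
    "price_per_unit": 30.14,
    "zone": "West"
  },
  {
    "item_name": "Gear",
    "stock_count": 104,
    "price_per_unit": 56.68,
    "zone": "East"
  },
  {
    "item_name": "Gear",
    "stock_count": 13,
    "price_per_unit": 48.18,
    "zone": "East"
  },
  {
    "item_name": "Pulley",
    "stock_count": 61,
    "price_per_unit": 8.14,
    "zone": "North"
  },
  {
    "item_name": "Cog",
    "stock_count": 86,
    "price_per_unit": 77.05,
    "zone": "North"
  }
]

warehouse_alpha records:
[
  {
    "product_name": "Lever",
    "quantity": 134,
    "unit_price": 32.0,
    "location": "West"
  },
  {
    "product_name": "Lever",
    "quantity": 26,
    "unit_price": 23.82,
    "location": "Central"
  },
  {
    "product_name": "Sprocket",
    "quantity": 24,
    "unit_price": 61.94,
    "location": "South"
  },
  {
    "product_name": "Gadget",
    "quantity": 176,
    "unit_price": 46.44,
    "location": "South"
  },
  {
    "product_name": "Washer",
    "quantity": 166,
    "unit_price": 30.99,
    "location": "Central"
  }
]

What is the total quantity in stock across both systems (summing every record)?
924

To reconcile these schemas, identify the field holding the quantity in stock in each system:
1. In warehouse_beta it is "stock_count"
2. In warehouse_alpha it is "quantity"

From warehouse_beta: 134 + 104 + 13 + 61 + 86 = 398
From warehouse_alpha: 134 + 26 + 24 + 176 + 166 = 526

Total: 398 + 526 = 924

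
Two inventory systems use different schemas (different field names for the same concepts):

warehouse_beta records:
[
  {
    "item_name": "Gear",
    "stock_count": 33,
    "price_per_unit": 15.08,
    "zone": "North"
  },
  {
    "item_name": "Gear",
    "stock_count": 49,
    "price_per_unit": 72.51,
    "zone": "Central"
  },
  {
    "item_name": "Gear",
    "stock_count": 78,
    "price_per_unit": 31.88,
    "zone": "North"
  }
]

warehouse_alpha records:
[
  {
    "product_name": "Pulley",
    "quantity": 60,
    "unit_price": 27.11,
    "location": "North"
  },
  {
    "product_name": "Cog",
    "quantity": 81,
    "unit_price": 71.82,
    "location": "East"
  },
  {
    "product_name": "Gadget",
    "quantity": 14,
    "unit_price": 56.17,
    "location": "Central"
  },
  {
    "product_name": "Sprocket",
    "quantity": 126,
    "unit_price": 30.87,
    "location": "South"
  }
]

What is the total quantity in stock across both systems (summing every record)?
441

To reconcile these schemas, identify the field holding the quantity in stock in each system:
1. In warehouse_beta it is "stock_count"
2. In warehouse_alpha it is "quantity"

From warehouse_beta: 33 + 49 + 78 = 160
From warehouse_alpha: 60 + 81 + 14 + 126 = 281

Total: 160 + 281 = 441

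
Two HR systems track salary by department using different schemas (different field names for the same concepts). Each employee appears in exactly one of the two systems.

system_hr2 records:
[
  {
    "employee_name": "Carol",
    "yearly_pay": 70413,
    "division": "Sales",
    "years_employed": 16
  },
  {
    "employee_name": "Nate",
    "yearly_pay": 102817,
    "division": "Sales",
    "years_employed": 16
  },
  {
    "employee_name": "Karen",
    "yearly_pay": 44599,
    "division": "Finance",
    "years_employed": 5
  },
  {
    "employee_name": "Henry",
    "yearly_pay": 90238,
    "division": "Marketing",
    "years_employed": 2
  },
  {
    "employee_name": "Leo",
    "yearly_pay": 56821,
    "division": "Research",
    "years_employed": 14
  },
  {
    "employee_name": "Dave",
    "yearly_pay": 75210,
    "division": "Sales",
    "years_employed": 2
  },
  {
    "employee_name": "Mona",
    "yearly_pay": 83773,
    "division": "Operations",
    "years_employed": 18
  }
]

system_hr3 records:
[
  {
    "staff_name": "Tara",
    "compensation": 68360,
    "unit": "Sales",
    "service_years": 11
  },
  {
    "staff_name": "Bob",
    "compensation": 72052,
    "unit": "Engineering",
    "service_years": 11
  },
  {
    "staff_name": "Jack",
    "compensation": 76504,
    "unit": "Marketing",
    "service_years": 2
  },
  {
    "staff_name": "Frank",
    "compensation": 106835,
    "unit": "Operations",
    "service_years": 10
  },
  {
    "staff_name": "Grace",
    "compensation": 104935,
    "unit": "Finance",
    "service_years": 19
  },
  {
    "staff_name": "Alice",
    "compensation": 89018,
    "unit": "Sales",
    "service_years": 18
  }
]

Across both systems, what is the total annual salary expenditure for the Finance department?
149534

Schema mappings:
- "division" (system_hr2) = "unit" (system_hr3) = department
- "yearly_pay" (system_hr2) = "compensation" (system_hr3) = salary

Finance salaries from system_hr2: 44599
Finance salaries from system_hr3: 104935

Total: 44599 + 104935 = 149534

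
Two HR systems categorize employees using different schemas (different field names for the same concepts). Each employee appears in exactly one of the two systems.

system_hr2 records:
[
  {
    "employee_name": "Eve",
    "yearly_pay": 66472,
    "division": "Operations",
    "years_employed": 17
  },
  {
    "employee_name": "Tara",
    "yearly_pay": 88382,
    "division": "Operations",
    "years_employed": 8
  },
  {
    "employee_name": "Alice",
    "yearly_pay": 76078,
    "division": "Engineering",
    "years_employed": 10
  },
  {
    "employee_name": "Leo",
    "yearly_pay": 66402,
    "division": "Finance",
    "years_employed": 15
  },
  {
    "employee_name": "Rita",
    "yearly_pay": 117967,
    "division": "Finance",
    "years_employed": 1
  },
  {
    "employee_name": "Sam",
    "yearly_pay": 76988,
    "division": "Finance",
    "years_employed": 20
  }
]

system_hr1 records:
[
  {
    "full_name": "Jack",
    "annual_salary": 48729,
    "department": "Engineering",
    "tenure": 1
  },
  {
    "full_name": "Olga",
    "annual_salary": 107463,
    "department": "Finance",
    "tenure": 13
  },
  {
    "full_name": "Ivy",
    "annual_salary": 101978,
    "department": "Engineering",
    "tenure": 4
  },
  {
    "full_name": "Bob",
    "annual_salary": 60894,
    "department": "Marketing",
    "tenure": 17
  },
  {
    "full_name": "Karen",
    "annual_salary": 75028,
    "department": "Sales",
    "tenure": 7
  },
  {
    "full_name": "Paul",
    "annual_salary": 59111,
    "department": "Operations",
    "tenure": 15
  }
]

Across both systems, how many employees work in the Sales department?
1

Schema mapping: "division" (system_hr2) = "department" (system_hr1) = department

Sales employees in system_hr2: 0
Sales employees in system_hr1: 1

Total in Sales: 0 + 1 = 1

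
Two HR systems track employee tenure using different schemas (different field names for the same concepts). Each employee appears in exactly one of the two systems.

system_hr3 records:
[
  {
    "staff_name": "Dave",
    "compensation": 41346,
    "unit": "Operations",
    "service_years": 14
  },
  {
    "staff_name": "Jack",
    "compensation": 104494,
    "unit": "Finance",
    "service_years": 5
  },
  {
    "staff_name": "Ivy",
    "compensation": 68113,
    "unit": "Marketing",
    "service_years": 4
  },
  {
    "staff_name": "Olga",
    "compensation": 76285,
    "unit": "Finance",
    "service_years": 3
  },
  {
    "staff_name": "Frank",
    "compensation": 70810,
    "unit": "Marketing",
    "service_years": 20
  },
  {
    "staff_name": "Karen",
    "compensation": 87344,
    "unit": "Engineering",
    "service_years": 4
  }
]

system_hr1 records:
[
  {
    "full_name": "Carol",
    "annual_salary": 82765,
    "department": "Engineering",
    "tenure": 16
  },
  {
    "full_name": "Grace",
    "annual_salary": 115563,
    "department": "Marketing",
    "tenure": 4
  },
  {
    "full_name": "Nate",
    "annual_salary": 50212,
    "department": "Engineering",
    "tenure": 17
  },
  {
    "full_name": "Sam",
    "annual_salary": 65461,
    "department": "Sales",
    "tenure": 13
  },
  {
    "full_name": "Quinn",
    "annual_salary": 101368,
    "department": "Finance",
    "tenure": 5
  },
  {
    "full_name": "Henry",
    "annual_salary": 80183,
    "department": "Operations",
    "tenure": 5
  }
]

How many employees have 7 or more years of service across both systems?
5

Reconcile schemas: "service_years" (system_hr3) = "tenure" (system_hr1) = years of service

From system_hr3: 2 employees with >= 7 years
From system_hr1: 3 employees with >= 7 years

Total: 2 + 3 = 5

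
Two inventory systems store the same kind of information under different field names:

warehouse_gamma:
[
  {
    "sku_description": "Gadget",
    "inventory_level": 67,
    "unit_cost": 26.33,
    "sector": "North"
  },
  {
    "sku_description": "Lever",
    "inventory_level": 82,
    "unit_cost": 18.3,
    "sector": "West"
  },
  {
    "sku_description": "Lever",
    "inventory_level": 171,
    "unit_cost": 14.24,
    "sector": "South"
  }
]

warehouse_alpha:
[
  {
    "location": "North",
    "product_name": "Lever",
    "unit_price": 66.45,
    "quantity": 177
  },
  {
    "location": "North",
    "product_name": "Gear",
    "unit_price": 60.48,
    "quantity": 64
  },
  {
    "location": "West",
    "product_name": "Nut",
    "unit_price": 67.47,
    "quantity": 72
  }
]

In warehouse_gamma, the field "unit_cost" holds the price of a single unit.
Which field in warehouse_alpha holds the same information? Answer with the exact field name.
unit_price

In warehouse_gamma, "unit_cost" holds the price of a single unit.
The fields in warehouse_alpha are: "location", "product_name", "unit_price", "quantity".
"unit_price" is the match: the name refers to the same concept and its values are decimal currency amounts (e.g. 66.45, 60.48).
The other fields ("location", "product_name", "quantity") hold different kinds of data.

So "unit_cost" in warehouse_gamma corresponds to "unit_price" in warehouse_alpha.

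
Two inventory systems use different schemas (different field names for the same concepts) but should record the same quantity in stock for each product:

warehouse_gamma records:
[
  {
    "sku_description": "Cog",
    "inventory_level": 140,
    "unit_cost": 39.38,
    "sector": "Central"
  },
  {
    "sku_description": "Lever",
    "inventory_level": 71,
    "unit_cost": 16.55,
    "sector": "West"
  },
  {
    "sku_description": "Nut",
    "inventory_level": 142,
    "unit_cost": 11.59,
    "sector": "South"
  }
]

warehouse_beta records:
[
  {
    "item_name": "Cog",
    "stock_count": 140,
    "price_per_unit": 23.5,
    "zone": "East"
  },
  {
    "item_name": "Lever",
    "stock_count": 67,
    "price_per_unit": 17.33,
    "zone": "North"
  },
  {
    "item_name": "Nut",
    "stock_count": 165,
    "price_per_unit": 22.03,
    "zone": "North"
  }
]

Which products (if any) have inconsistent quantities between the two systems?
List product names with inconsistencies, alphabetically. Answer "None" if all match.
Lever, Nut

Schema mappings:
- "sku_description" (warehouse_gamma) = "item_name" (warehouse_beta) = product name
- "inventory_level" (warehouse_gamma) = "stock_count" (warehouse_beta) = quantity

Comparison:
  Cog: 140 vs 140 - MATCH
  Lever: 71 vs 67 - MISMATCH
  Nut: 142 vs 165 - MISMATCH

Products with inconsistencies: Lever, Nut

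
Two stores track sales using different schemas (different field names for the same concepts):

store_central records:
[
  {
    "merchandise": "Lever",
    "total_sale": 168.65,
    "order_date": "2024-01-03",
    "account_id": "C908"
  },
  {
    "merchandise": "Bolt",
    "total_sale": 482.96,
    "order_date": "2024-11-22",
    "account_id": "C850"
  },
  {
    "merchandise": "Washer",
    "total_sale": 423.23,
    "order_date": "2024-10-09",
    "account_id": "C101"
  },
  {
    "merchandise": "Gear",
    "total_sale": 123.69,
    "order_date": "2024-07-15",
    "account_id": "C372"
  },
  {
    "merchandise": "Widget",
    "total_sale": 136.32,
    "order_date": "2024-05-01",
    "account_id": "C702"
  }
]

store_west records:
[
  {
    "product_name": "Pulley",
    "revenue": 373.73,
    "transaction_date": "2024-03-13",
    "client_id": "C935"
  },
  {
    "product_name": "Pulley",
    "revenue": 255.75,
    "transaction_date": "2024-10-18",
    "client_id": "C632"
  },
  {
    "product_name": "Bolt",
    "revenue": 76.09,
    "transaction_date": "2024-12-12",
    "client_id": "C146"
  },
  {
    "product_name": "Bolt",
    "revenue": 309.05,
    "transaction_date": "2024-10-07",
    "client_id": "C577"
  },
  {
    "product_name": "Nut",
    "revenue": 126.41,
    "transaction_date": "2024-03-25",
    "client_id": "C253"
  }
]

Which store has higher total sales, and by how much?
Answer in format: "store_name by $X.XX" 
store_central by $193.82

Schema mapping: "total_sale" (store_central) = "revenue" (store_west) = sale amount

Total for store_central: 1334.85
Total for store_west: 1141.03

Difference: |1334.85 - 1141.03| = 193.82
store_central has higher sales by $193.82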